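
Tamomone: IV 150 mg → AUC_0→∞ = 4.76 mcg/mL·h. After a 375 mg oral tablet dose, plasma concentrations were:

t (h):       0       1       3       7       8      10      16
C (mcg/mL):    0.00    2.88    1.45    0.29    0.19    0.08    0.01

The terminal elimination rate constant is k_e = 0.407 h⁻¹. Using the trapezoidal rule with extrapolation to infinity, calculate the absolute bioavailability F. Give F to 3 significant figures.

F = 0.845

Trapezoidal AUC_0→16 (oral tablet):
  [0→1]: (0.00+2.88)/2 × 1 = 1.44
  [1→3]: (2.88+1.45)/2 × 2 = 4.33
  [3→7]: (1.45+0.29)/2 × 4 = 3.48
  [7→8]: (0.29+0.19)/2 × 1 = 0.24
  [8→10]: (0.19+0.08)/2 × 2 = 0.27
  [10→16]: (0.08+0.01)/2 × 6 = 0.27
  Sum = 10.03 mcg/mL·h
Tail: C_last/k_e = 0.01/0.407 = 0.025
AUC_0→∞ (oral tablet) = 10.03 + 0.025 = 10.055 mcg/mL·h
F = (AUC_ev/D_ev)/(AUC_iv/D_iv) = (10.055/375)/(4.76/150) = 0.0268133/0.0317333 = 0.8450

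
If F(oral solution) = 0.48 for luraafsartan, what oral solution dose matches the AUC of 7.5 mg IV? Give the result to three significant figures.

D_oral = 15.6 mg

For equal systemic exposure: F × D_ev = D_iv
D_ev = D_iv / F = 7.5 / 0.48 = 15.625 mg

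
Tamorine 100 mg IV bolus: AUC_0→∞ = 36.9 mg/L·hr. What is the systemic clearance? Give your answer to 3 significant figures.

CL = Dose_iv / AUC_0→∞
   = 100 / 36.9 = 2.71003 L/hr

CL = 2.71 L/hr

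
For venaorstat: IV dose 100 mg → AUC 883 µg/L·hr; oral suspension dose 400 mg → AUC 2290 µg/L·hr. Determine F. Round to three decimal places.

F = (AUC_ev / D_ev) / (AUC_iv / D_iv)
  = (2290/400) / (883/100)
  = 5.725 / 8.83 = 0.6484

F = 0.648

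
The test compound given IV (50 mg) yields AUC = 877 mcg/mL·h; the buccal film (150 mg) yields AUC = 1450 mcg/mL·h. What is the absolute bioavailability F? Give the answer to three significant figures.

F = 0.551

F = (AUC_ev / D_ev) / (AUC_iv / D_iv)
  = (1450/150) / (877/50)
  = 9.66667 / 17.54 = 0.5511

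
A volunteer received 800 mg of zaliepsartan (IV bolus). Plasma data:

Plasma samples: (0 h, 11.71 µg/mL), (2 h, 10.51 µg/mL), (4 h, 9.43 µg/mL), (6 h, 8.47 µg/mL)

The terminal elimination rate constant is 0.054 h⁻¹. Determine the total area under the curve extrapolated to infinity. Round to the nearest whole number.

AUC = 217 µg/mL·h

Trapezoidal AUC_0→6:
  [0→2]: (11.71+10.51)/2 × 2 = 22.22
  [2→4]: (10.51+9.43)/2 × 2 = 19.94
  [4→6]: (9.43+8.47)/2 × 2 = 17.9
  Sum = 60.06 µg/mL·h
Extrapolated tail: C_last / k_e = 8.47 / 0.054 = 156.852
AUC_0→∞ = 60.06 + 156.852 = 216.912 µg/mL·h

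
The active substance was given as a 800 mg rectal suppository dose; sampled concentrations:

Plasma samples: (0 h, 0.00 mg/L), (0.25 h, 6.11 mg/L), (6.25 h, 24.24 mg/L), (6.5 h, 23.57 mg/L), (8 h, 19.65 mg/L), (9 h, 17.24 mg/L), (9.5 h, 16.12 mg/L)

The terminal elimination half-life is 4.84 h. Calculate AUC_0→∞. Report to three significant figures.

AUC = 270 mg/L·h

Trapezoidal AUC_0→9.5:
  [0→0.25]: (0.00+6.11)/2 × 0.25 = 0.76375
  [0.25→6.25]: (6.11+24.24)/2 × 6 = 91.05
  [6.25→6.5]: (24.24+23.57)/2 × 0.25 = 5.97625
  [6.5→8]: (23.57+19.65)/2 × 1.5 = 32.415
  [8→9]: (19.65+17.24)/2 × 1 = 18.445
  [9→9.5]: (17.24+16.12)/2 × 0.5 = 8.34
  Sum = 156.99 mg/L·h
k_e = ln2 / t½ = 0.693147 / 4.84 = 0.1432 h^-1
Extrapolated tail: C_last / k_e = 16.12 / 0.1432 = 112.570
AUC_0→∞ = 156.99 + 112.570 = 269.56 mg/L·h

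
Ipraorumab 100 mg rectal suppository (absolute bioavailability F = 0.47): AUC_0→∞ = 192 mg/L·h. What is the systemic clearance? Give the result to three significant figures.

CL = F × Dose / AUC_0→∞
   = 0.47 × 100 / 192 = 0.244792 L/h

CL = 0.245 L/h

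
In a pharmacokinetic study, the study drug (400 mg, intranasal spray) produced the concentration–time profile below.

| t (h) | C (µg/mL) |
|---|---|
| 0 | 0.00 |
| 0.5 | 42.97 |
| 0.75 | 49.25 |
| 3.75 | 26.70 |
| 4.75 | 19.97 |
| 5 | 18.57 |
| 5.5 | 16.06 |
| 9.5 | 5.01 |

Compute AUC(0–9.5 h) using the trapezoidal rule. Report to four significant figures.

AUC = 215.1 µg/mL·h

Trapezoidal AUC_0→9.5:
  [0→0.5]: (0.00+42.97)/2 × 0.5 = 10.7425
  [0.5→0.75]: (42.97+49.25)/2 × 0.25 = 11.5275
  [0.75→3.75]: (49.25+26.70)/2 × 3 = 113.925
  [3.75→4.75]: (26.70+19.97)/2 × 1 = 23.335
  [4.75→5]: (19.97+18.57)/2 × 0.25 = 4.8175
  [5→5.5]: (18.57+16.06)/2 × 0.5 = 8.6575
  [5.5→9.5]: (16.06+5.01)/2 × 4 = 42.14
  Sum = 215.145 µg/mL·h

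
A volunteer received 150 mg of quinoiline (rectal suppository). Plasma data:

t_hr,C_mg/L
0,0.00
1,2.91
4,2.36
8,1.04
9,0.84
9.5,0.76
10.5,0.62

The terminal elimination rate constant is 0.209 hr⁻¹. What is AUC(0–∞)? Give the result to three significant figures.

AUC = 21.2 mg/L·hr

Trapezoidal AUC_0→10.5:
  [0→1]: (0.00+2.91)/2 × 1 = 1.455
  [1→4]: (2.91+2.36)/2 × 3 = 7.905
  [4→8]: (2.36+1.04)/2 × 4 = 6.8
  [8→9]: (1.04+0.84)/2 × 1 = 0.94
  [9→9.5]: (0.84+0.76)/2 × 0.5 = 0.4
  [9.5→10.5]: (0.76+0.62)/2 × 1 = 0.69
  Sum = 18.19 mg/L·hr
Extrapolated tail: C_last / k_e = 0.62 / 0.209 = 2.967
AUC_0→∞ = 18.19 + 2.967 = 21.157 mg/L·hr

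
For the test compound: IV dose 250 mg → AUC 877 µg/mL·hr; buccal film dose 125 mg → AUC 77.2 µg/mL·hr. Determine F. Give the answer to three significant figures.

F = (AUC_ev / D_ev) / (AUC_iv / D_iv)
  = (77.2/125) / (877/250)
  = 0.6176 / 3.508 = 0.1761

F = 0.176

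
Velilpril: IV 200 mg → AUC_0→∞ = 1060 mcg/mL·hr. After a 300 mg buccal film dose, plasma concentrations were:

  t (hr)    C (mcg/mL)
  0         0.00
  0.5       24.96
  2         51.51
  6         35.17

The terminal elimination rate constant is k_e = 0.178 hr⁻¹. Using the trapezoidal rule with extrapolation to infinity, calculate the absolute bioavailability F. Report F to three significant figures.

Trapezoidal AUC_0→6 (buccal film):
  [0→0.5]: (0.00+24.96)/2 × 0.5 = 6.24
  [0.5→2]: (24.96+51.51)/2 × 1.5 = 57.3525
  [2→6]: (51.51+35.17)/2 × 4 = 173.36
  Sum = 236.9525 mcg/mL·hr
Tail: C_last/k_e = 35.17/0.178 = 197.584
AUC_0→∞ (buccal film) = 236.9525 + 197.584 = 434.5365 mcg/mL·hr
F = (AUC_ev/D_ev)/(AUC_iv/D_iv) = (434.5365/300)/(1060/200) = 1.448455/5.3 = 0.2733

F = 0.273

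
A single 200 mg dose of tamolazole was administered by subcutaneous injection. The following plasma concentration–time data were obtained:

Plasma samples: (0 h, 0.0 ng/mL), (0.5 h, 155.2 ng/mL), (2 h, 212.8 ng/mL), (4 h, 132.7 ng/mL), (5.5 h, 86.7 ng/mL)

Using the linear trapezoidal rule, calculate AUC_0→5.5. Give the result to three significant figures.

AUC = 825 ng/mL·h

Trapezoidal AUC_0→5.5:
  [0→0.5]: (0.0+155.2)/2 × 0.5 = 38.8
  [0.5→2]: (155.2+212.8)/2 × 1.5 = 276.0
  [2→4]: (212.8+132.7)/2 × 2 = 345.5
  [4→5.5]: (132.7+86.7)/2 × 1.5 = 164.55
  Sum = 824.85 ng/mL·h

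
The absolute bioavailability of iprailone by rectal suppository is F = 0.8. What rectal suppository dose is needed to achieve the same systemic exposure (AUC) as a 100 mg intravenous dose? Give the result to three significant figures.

D_rectal = 125 mg

For equal systemic exposure: F × D_ev = D_iv
D_ev = D_iv / F = 100 / 0.8 = 125 mg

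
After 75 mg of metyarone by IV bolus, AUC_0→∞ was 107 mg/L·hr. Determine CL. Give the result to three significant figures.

CL = 0.701 L/hr

CL = Dose_iv / AUC_0→∞
   = 75 / 107 = 0.700935 L/hr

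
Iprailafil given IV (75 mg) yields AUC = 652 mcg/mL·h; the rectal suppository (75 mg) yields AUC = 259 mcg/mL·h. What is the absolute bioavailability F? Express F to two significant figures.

F = 0.40

F = (AUC_ev / D_ev) / (AUC_iv / D_iv)
  = (259/75) / (652/75)
  = 3.45333 / 8.69333 = 0.3972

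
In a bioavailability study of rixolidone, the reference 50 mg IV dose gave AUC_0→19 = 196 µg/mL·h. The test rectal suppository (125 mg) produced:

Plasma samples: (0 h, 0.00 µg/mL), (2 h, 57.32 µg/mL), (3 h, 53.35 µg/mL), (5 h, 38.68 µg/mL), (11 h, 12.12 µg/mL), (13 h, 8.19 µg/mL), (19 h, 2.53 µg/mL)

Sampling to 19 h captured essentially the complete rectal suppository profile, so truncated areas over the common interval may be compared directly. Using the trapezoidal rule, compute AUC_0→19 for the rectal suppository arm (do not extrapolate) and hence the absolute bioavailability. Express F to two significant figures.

Trapezoidal AUC_0→19 (rectal suppository):
  [0→2]: (0.00+57.32)/2 × 2 = 57.32
  [2→3]: (57.32+53.35)/2 × 1 = 55.335
  [3→5]: (53.35+38.68)/2 × 2 = 92.03
  [5→11]: (38.68+12.12)/2 × 6 = 152.4
  [11→13]: (12.12+8.19)/2 × 2 = 20.31
  [13→19]: (8.19+2.53)/2 × 6 = 32.16
  Sum = 409.555 µg/mL·h
F = (AUC_ev/D_ev)/(AUC_iv/D_iv) = (409.555/125)/(196/50) = 3.27644/3.92 = 0.8358

F = 0.84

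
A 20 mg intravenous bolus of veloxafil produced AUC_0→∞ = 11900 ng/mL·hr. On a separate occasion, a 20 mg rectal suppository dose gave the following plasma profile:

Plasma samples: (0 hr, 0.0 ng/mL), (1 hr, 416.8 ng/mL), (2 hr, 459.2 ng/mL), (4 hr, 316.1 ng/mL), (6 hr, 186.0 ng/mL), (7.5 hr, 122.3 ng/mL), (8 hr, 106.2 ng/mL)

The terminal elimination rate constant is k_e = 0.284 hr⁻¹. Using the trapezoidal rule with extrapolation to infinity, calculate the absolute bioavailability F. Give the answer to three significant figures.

F = 0.217

Trapezoidal AUC_0→8 (rectal suppository):
  [0→1]: (0.0+416.8)/2 × 1 = 208.4
  [1→2]: (416.8+459.2)/2 × 1 = 438.0
  [2→4]: (459.2+316.1)/2 × 2 = 775.3
  [4→6]: (316.1+186.0)/2 × 2 = 502.1
  [6→7.5]: (186.0+122.3)/2 × 1.5 = 231.225
  [7.5→8]: (122.3+106.2)/2 × 0.5 = 57.125
  Sum = 2212.15 ng/mL·hr
Tail: C_last/k_e = 106.2/0.284 = 373.944
AUC_0→∞ (rectal suppository) = 2212.15 + 373.944 = 2586.094 ng/mL·hr
F = (AUC_ev/D_ev)/(AUC_iv/D_iv) = (2586.094/20)/(11900/20) = 129.3047/595 = 0.2173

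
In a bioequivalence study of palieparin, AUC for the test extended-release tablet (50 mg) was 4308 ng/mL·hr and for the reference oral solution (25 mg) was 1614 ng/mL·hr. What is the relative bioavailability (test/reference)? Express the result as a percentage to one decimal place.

F_rel = 133.5%

F_rel = (AUC_test/D_test) / (AUC_ref/D_ref)
      = (4308/50) / (1614/25)
      = 86.16 / 64.56 = 1.3346 = 133.46%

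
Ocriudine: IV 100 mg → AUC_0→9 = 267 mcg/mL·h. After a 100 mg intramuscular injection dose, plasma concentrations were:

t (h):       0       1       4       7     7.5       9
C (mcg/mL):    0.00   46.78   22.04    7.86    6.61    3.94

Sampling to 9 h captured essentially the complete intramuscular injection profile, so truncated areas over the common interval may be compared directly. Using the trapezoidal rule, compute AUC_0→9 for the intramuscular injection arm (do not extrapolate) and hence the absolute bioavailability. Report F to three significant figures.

F = 0.685

Trapezoidal AUC_0→9 (intramuscular injection):
  [0→1]: (0.00+46.78)/2 × 1 = 23.39
  [1→4]: (46.78+22.04)/2 × 3 = 103.23
  [4→7]: (22.04+7.86)/2 × 3 = 44.85
  [7→7.5]: (7.86+6.61)/2 × 0.5 = 3.6175
  [7.5→9]: (6.61+3.94)/2 × 1.5 = 7.9125
  Sum = 183.0 mcg/mL·h
F = (AUC_ev/D_ev)/(AUC_iv/D_iv) = (183.0/100)/(267/100) = 1.83/2.67 = 0.6854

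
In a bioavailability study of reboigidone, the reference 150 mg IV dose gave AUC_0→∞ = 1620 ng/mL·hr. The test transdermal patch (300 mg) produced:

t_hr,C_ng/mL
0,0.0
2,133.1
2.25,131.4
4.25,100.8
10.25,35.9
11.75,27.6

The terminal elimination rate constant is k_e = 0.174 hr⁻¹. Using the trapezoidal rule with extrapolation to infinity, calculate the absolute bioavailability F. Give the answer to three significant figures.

F = 0.313

Trapezoidal AUC_0→11.75 (transdermal patch):
  [0→2]: (0.0+133.1)/2 × 2 = 133.1
  [2→2.25]: (133.1+131.4)/2 × 0.25 = 33.0625
  [2.25→4.25]: (131.4+100.8)/2 × 2 = 232.2
  [4.25→10.25]: (100.8+35.9)/2 × 6 = 410.1
  [10.25→11.75]: (35.9+27.6)/2 × 1.5 = 47.625
  Sum = 856.0875 ng/mL·hr
Tail: C_last/k_e = 27.6/0.174 = 158.621
AUC_0→∞ (transdermal patch) = 856.0875 + 158.621 = 1014.7085 ng/mL·hr
F = (AUC_ev/D_ev)/(AUC_iv/D_iv) = (1014.7085/300)/(1620/150) = 3.38236/10.8 = 0.3132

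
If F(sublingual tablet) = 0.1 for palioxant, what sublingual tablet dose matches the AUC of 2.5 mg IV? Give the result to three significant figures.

For equal systemic exposure: F × D_ev = D_iv
D_ev = D_iv / F = 2.5 / 0.1 = 25 mg

D_sublingual = 25.0 mg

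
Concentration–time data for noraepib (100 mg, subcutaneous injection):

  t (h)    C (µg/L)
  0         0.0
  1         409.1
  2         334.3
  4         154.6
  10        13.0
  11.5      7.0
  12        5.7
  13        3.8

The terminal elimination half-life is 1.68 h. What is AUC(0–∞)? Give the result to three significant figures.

Trapezoidal AUC_0→13:
  [0→1]: (0.0+409.1)/2 × 1 = 204.55
  [1→2]: (409.1+334.3)/2 × 1 = 371.7
  [2→4]: (334.3+154.6)/2 × 2 = 488.9
  [4→10]: (154.6+13.0)/2 × 6 = 502.8
  [10→11.5]: (13.0+7.0)/2 × 1.5 = 15.0
  [11.5→12]: (7.0+5.7)/2 × 0.5 = 3.175
  [12→13]: (5.7+3.8)/2 × 1 = 4.75
  Sum = 1590.875 µg/L·h
k_e = ln2 / t½ = 0.693147 / 1.68 = 0.4126 h^-1
Extrapolated tail: C_last / k_e = 3.8 / 0.4126 = 9.210
AUC_0→∞ = 1590.875 + 9.210 = 1600.085 µg/L·h

AUC = 1600 µg/L·h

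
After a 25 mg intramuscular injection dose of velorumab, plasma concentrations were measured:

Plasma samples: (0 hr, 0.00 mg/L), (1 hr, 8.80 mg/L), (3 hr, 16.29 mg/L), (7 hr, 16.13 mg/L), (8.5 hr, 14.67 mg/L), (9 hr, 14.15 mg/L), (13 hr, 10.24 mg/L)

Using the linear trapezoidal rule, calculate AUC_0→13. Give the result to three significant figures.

Trapezoidal AUC_0→13:
  [0→1]: (0.00+8.80)/2 × 1 = 4.4
  [1→3]: (8.80+16.29)/2 × 2 = 25.09
  [3→7]: (16.29+16.13)/2 × 4 = 64.84
  [7→8.5]: (16.13+14.67)/2 × 1.5 = 23.1
  [8.5→9]: (14.67+14.15)/2 × 0.5 = 7.205
  [9→13]: (14.15+10.24)/2 × 4 = 48.78
  Sum = 173.415 mg/L·hr

AUC = 173 mg/L·hr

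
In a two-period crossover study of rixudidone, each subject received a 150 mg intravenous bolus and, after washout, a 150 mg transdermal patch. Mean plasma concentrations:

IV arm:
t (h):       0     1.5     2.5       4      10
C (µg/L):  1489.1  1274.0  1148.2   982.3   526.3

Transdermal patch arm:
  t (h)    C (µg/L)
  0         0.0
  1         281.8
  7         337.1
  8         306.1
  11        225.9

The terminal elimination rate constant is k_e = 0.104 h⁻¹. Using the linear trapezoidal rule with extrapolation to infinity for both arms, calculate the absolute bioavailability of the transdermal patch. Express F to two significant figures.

F = 0.37

Trapezoidal AUC_0→10 (IV):
  [0→1.5]: (1489.1+1274.0)/2 × 1.5 = 2072.325
  [1.5→2.5]: (1274.0+1148.2)/2 × 1 = 1211.1
  [2.5→4]: (1148.2+982.3)/2 × 1.5 = 1597.875
  [4→10]: (982.3+526.3)/2 × 6 = 4525.8
  Sum = 9407.1 µg/L·h
IV tail: 526.3/0.104 = 5060.577; AUC_iv,0→∞ = 9407.1 + 5060.577 = 14467.677 µg/L·h
Trapezoidal AUC_0→11 (transdermal patch):
  [0→1]: (0.0+281.8)/2 × 1 = 140.9
  [1→7]: (281.8+337.1)/2 × 6 = 1856.7
  [7→8]: (337.1+306.1)/2 × 1 = 321.6
  [8→11]: (306.1+225.9)/2 × 3 = 798.0
  Sum = 3117.2 µg/L·h
transdermal patch tail: 225.9/0.104 = 2172.115; AUC_ev,0→∞ = 3117.2 + 2172.115 = 5289.315 µg/L·h
F = (AUC_ev/D_ev)/(AUC_iv/D_iv) = (5289.315/150)/(14467.677/150) = 35.2621/96.45118 = 0.3656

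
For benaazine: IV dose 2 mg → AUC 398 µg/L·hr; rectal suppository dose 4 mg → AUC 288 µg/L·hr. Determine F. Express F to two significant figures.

F = (AUC_ev / D_ev) / (AUC_iv / D_iv)
  = (288/4) / (398/2)
  = 72 / 199 = 0.3618

F = 0.36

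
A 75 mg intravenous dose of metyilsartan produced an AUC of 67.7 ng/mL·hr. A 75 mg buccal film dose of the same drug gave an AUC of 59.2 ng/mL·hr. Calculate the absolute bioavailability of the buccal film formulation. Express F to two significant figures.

F = (AUC_ev / D_ev) / (AUC_iv / D_iv)
  = (59.2/75) / (67.7/75)
  = 0.789333 / 0.902667 = 0.8744

F = 0.87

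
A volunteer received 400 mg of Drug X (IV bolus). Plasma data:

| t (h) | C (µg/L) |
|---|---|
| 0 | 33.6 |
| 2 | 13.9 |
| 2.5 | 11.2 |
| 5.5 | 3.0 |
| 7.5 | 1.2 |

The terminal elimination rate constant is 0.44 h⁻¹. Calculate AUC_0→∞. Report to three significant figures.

AUC = 82.0 µg/L·h

Trapezoidal AUC_0→7.5:
  [0→2]: (33.6+13.9)/2 × 2 = 47.5
  [2→2.5]: (13.9+11.2)/2 × 0.5 = 6.275
  [2.5→5.5]: (11.2+3.0)/2 × 3 = 21.3
  [5.5→7.5]: (3.0+1.2)/2 × 2 = 4.2
  Sum = 79.275 µg/L·h
Extrapolated tail: C_last / k_e = 1.2 / 0.44 = 2.727
AUC_0→∞ = 79.275 + 2.727 = 82.002 µg/L·h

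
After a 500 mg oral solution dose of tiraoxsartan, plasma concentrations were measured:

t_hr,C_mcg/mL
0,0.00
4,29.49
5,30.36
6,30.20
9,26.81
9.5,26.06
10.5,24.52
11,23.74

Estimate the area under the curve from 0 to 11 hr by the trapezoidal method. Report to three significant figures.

AUC = 255 mcg/mL·hr

Trapezoidal AUC_0→11:
  [0→4]: (0.00+29.49)/2 × 4 = 58.98
  [4→5]: (29.49+30.36)/2 × 1 = 29.925
  [5→6]: (30.36+30.20)/2 × 1 = 30.28
  [6→9]: (30.20+26.81)/2 × 3 = 85.515
  [9→9.5]: (26.81+26.06)/2 × 0.5 = 13.2175
  [9.5→10.5]: (26.06+24.52)/2 × 1 = 25.29
  [10.5→11]: (24.52+23.74)/2 × 0.5 = 12.065
  Sum = 255.2725 mcg/mL·hr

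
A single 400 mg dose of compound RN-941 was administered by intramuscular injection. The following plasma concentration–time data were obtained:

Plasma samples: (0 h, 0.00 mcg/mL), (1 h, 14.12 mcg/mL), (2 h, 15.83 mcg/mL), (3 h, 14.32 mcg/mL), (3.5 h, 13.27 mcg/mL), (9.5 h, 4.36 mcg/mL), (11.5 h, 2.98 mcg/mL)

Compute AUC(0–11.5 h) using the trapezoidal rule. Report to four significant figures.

AUC = 104.2 mcg/mL·h

Trapezoidal AUC_0→11.5:
  [0→1]: (0.00+14.12)/2 × 1 = 7.06
  [1→2]: (14.12+15.83)/2 × 1 = 14.975
  [2→3]: (15.83+14.32)/2 × 1 = 15.075
  [3→3.5]: (14.32+13.27)/2 × 0.5 = 6.8975
  [3.5→9.5]: (13.27+4.36)/2 × 6 = 52.89
  [9.5→11.5]: (4.36+2.98)/2 × 2 = 7.34
  Sum = 104.2375 mcg/mL·h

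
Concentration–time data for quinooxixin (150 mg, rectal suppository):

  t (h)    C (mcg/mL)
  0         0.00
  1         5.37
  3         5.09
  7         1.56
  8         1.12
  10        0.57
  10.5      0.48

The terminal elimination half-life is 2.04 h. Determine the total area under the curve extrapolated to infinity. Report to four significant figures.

Trapezoidal AUC_0→10.5:
  [0→1]: (0.00+5.37)/2 × 1 = 2.685
  [1→3]: (5.37+5.09)/2 × 2 = 10.46
  [3→7]: (5.09+1.56)/2 × 4 = 13.3
  [7→8]: (1.56+1.12)/2 × 1 = 1.34
  [8→10]: (1.12+0.57)/2 × 2 = 1.69
  [10→10.5]: (0.57+0.48)/2 × 0.5 = 0.2625
  Sum = 29.7375 mcg/mL·h
k_e = ln2 / t½ = 0.693147 / 2.04 = 0.3398 h^-1
Extrapolated tail: C_last / k_e = 0.48 / 0.3398 = 1.413
AUC_0→∞ = 29.7375 + 1.413 = 31.1505 mcg/mL·h

AUC = 31.15 mcg/mL·h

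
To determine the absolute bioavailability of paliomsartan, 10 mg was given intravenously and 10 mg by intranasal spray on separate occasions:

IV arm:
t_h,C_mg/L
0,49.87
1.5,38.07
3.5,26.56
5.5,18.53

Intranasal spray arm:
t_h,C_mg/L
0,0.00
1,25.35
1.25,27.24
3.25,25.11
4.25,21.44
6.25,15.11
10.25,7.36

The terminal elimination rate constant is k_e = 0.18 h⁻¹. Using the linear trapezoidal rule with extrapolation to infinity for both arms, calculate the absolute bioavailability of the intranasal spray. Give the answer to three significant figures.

Trapezoidal AUC_0→5.5 (IV):
  [0→1.5]: (49.87+38.07)/2 × 1.5 = 65.955
  [1.5→3.5]: (38.07+26.56)/2 × 2 = 64.63
  [3.5→5.5]: (26.56+18.53)/2 × 2 = 45.09
  Sum = 175.675 mg/L·h
IV tail: 18.53/0.18 = 102.944; AUC_iv,0→∞ = 175.675 + 102.944 = 278.619 mg/L·h
Trapezoidal AUC_0→10.25 (intranasal spray):
  [0→1]: (0.00+25.35)/2 × 1 = 12.675
  [1→1.25]: (25.35+27.24)/2 × 0.25 = 6.57375
  [1.25→3.25]: (27.24+25.11)/2 × 2 = 52.35
  [3.25→4.25]: (25.11+21.44)/2 × 1 = 23.275
  [4.25→6.25]: (21.44+15.11)/2 × 2 = 36.55
  [6.25→10.25]: (15.11+7.36)/2 × 4 = 44.94
  Sum = 176.36375 mg/L·h
intranasal spray tail: 7.36/0.18 = 40.889; AUC_ev,0→∞ = 176.36375 + 40.889 = 217.25275 mg/L·h
F = (AUC_ev/D_ev)/(AUC_iv/D_iv) = (217.25275/10)/(278.619/10) = 21.725275/27.8619 = 0.7797

F = 0.780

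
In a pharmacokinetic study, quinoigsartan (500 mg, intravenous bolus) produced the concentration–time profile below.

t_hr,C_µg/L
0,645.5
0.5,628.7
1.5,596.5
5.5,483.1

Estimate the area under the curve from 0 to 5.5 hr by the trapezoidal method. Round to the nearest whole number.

AUC = 3090 µg/L·hr

Trapezoidal AUC_0→5.5:
  [0→0.5]: (645.5+628.7)/2 × 0.5 = 318.55
  [0.5→1.5]: (628.7+596.5)/2 × 1 = 612.6
  [1.5→5.5]: (596.5+483.1)/2 × 4 = 2159.2
  Sum = 3090.35 µg/L·hr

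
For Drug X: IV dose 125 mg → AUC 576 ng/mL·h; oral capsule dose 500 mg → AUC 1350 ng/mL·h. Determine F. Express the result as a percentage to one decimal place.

F = (AUC_ev / D_ev) / (AUC_iv / D_iv)
  = (1350/500) / (576/125)
  = 2.7 / 4.608 = 0.5859
  = 58.59%

F = 58.6%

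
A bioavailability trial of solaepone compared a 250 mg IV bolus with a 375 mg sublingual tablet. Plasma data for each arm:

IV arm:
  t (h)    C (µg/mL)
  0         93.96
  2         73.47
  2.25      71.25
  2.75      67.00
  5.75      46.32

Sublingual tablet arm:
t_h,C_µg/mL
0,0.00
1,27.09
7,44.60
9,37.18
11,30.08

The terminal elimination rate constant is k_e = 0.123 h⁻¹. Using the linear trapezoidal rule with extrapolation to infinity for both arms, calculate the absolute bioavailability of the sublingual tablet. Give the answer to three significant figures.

F = 0.541

Trapezoidal AUC_0→5.75 (IV):
  [0→2]: (93.96+73.47)/2 × 2 = 167.43
  [2→2.25]: (73.47+71.25)/2 × 0.25 = 18.09
  [2.25→2.75]: (71.25+67.00)/2 × 0.5 = 34.5625
  [2.75→5.75]: (67.00+46.32)/2 × 3 = 169.98
  Sum = 390.0625 µg/mL·h
IV tail: 46.32/0.123 = 376.585; AUC_iv,0→∞ = 390.0625 + 376.585 = 766.6475 µg/mL·h
Trapezoidal AUC_0→11 (sublingual tablet):
  [0→1]: (0.00+27.09)/2 × 1 = 13.545
  [1→7]: (27.09+44.60)/2 × 6 = 215.07
  [7→9]: (44.60+37.18)/2 × 2 = 81.78
  [9→11]: (37.18+30.08)/2 × 2 = 67.26
  Sum = 377.655 µg/mL·h
sublingual tablet tail: 30.08/0.123 = 244.553; AUC_ev,0→∞ = 377.655 + 244.553 = 622.208 µg/mL·h
F = (AUC_ev/D_ev)/(AUC_iv/D_iv) = (622.208/375)/(766.6475/250) = 1.65922/3.06659 = 0.5411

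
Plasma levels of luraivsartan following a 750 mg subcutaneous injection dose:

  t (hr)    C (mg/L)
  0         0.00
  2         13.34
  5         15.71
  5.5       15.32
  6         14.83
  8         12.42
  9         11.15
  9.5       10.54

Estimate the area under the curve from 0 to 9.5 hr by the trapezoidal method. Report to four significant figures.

AUC = 116.7 mg/L·hr

Trapezoidal AUC_0→9.5:
  [0→2]: (0.00+13.34)/2 × 2 = 13.34
  [2→5]: (13.34+15.71)/2 × 3 = 43.575
  [5→5.5]: (15.71+15.32)/2 × 0.5 = 7.7575
  [5.5→6]: (15.32+14.83)/2 × 0.5 = 7.5375
  [6→8]: (14.83+12.42)/2 × 2 = 27.25
  [8→9]: (12.42+11.15)/2 × 1 = 11.785
  [9→9.5]: (11.15+10.54)/2 × 0.5 = 5.4225
  Sum = 116.6675 mg/L·hr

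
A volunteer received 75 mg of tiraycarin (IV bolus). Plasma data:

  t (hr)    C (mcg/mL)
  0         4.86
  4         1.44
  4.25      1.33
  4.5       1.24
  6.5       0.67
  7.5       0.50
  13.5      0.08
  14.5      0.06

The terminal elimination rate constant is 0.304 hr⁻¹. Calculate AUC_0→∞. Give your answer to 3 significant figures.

AUC = 17.8 mcg/mL·hr

Trapezoidal AUC_0→14.5:
  [0→4]: (4.86+1.44)/2 × 4 = 12.6
  [4→4.25]: (1.44+1.33)/2 × 0.25 = 0.34625
  [4.25→4.5]: (1.33+1.24)/2 × 0.25 = 0.32125
  [4.5→6.5]: (1.24+0.67)/2 × 2 = 1.91
  [6.5→7.5]: (0.67+0.50)/2 × 1 = 0.585
  [7.5→13.5]: (0.50+0.08)/2 × 6 = 1.74
  [13.5→14.5]: (0.08+0.06)/2 × 1 = 0.07
  Sum = 17.5725 mcg/mL·hr
Extrapolated tail: C_last / k_e = 0.06 / 0.304 = 0.197
AUC_0→∞ = 17.5725 + 0.197 = 17.7695 mcg/mL·hr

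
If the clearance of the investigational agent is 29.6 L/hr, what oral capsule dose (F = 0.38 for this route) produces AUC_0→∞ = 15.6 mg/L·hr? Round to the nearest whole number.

Dose = 1215 mg

Dose = CL × AUC_0→∞ / F
     = 29.6 × 15.6 / 0.38 = 1215.16 mg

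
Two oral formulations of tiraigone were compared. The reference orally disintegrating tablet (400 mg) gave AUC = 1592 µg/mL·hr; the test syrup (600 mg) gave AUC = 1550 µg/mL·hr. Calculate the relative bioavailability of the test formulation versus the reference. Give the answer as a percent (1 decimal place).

F_rel = (AUC_test/D_test) / (AUC_ref/D_ref)
      = (1550/600) / (1592/400)
      = 2.58333 / 3.98 = 0.6491 = 64.91%

F_rel = 64.9%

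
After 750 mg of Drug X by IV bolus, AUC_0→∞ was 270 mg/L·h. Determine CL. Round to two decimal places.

CL = 2.78 L/h

CL = Dose_iv / AUC_0→∞
   = 750 / 270 = 2.77778 L/h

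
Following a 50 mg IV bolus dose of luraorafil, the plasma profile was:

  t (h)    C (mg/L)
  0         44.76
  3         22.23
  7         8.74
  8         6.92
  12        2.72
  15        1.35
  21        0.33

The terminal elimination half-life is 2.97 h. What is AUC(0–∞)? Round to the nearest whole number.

AUC = 202 mg/L·h

Trapezoidal AUC_0→21:
  [0→3]: (44.76+22.23)/2 × 3 = 100.485
  [3→7]: (22.23+8.74)/2 × 4 = 61.94
  [7→8]: (8.74+6.92)/2 × 1 = 7.83
  [8→12]: (6.92+2.72)/2 × 4 = 19.28
  [12→15]: (2.72+1.35)/2 × 3 = 6.105
  [15→21]: (1.35+0.33)/2 × 6 = 5.04
  Sum = 200.68 mg/L·h
k_e = ln2 / t½ = 0.693147 / 2.97 = 0.2334 h^-1
Extrapolated tail: C_last / k_e = 0.33 / 0.2334 = 1.414
AUC_0→∞ = 200.68 + 1.414 = 202.094 mg/L·h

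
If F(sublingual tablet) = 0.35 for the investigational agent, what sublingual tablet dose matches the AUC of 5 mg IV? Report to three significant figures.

D_sublingual = 14.3 mg

For equal systemic exposure: F × D_ev = D_iv
D_ev = D_iv / F = 5 / 0.35 = 14.2857 mg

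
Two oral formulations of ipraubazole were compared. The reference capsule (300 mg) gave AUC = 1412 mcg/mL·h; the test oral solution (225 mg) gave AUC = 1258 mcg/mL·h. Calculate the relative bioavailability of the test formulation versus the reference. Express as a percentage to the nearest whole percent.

F_rel = (AUC_test/D_test) / (AUC_ref/D_ref)
      = (1258/225) / (1412/300)
      = 5.59111 / 4.70667 = 1.1879 = 118.79%

F_rel = 119%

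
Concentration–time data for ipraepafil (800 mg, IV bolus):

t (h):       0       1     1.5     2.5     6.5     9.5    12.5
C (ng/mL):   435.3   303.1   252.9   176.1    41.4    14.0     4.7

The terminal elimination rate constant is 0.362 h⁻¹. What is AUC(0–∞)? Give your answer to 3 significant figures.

AUC = 1280 ng/mL·h

Trapezoidal AUC_0→12.5:
  [0→1]: (435.3+303.1)/2 × 1 = 369.2
  [1→1.5]: (303.1+252.9)/2 × 0.5 = 139.0
  [1.5→2.5]: (252.9+176.1)/2 × 1 = 214.5
  [2.5→6.5]: (176.1+41.4)/2 × 4 = 435.0
  [6.5→9.5]: (41.4+14.0)/2 × 3 = 83.1
  [9.5→12.5]: (14.0+4.7)/2 × 3 = 28.05
  Sum = 1268.85 ng/mL·h
Extrapolated tail: C_last / k_e = 4.7 / 0.362 = 12.983
AUC_0→∞ = 1268.85 + 12.983 = 1281.833 ng/mL·h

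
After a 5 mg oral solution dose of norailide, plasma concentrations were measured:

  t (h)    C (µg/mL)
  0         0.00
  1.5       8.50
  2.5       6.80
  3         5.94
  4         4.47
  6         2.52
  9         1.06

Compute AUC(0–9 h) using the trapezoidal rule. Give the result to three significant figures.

AUC = 34.8 µg/mL·h

Trapezoidal AUC_0→9:
  [0→1.5]: (0.00+8.50)/2 × 1.5 = 6.375
  [1.5→2.5]: (8.50+6.80)/2 × 1 = 7.65
  [2.5→3]: (6.80+5.94)/2 × 0.5 = 3.185
  [3→4]: (5.94+4.47)/2 × 1 = 5.205
  [4→6]: (4.47+2.52)/2 × 2 = 6.99
  [6→9]: (2.52+1.06)/2 × 3 = 5.37
  Sum = 34.775 µg/mL·h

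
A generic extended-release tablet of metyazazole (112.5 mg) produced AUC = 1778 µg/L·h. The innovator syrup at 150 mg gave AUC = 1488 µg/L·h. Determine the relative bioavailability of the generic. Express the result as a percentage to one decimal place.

F_rel = (AUC_test/D_test) / (AUC_ref/D_ref)
      = (1778/112.5) / (1488/150)
      = 15.8044 / 9.92 = 1.5932 = 159.32%

F_rel = 159.3%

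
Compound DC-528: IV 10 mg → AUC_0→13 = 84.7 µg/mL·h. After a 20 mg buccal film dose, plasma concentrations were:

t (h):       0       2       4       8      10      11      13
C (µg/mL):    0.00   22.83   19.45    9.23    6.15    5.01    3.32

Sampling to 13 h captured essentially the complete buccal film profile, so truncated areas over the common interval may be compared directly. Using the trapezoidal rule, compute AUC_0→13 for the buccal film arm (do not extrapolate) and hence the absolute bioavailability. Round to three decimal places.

Trapezoidal AUC_0→13 (buccal film):
  [0→2]: (0.00+22.83)/2 × 2 = 22.83
  [2→4]: (22.83+19.45)/2 × 2 = 42.28
  [4→8]: (19.45+9.23)/2 × 4 = 57.36
  [8→10]: (9.23+6.15)/2 × 2 = 15.38
  [10→11]: (6.15+5.01)/2 × 1 = 5.58
  [11→13]: (5.01+3.32)/2 × 2 = 8.33
  Sum = 151.76 µg/mL·h
F = (AUC_ev/D_ev)/(AUC_iv/D_iv) = (151.76/20)/(84.7/10) = 7.588/8.47 = 0.8959

F = 0.896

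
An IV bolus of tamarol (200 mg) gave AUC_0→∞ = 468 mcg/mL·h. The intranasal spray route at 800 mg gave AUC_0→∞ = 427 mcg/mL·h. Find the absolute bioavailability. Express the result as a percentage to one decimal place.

F = 22.8%

F = (AUC_ev / D_ev) / (AUC_iv / D_iv)
  = (427/800) / (468/200)
  = 0.53375 / 2.34 = 0.2281
  = 22.81%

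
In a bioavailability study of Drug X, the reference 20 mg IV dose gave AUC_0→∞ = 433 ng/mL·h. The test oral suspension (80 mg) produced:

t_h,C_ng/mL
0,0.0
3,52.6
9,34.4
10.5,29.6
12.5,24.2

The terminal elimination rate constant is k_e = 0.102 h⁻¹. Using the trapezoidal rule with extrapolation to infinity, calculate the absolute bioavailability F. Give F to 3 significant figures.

F = 0.392

Trapezoidal AUC_0→12.5 (oral suspension):
  [0→3]: (0.0+52.6)/2 × 3 = 78.9
  [3→9]: (52.6+34.4)/2 × 6 = 261.0
  [9→10.5]: (34.4+29.6)/2 × 1.5 = 48.0
  [10.5→12.5]: (29.6+24.2)/2 × 2 = 53.8
  Sum = 441.7 ng/mL·h
Tail: C_last/k_e = 24.2/0.102 = 237.255
AUC_0→∞ (oral suspension) = 441.7 + 237.255 = 678.955 ng/mL·h
F = (AUC_ev/D_ev)/(AUC_iv/D_iv) = (678.955/80)/(433/20) = 8.4869375/21.65 = 0.3920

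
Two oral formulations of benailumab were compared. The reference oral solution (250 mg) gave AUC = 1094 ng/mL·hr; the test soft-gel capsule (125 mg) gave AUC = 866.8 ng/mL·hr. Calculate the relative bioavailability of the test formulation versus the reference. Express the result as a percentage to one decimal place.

F_rel = 158.5%

F_rel = (AUC_test/D_test) / (AUC_ref/D_ref)
      = (866.8/125) / (1094/250)
      = 6.9344 / 4.376 = 1.5846 = 158.46%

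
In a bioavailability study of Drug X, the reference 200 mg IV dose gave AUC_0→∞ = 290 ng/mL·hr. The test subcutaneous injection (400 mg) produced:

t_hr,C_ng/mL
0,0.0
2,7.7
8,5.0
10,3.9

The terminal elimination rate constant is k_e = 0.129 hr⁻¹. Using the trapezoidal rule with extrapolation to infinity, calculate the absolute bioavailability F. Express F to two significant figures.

F = 0.15

Trapezoidal AUC_0→10 (subcutaneous injection):
  [0→2]: (0.0+7.7)/2 × 2 = 7.7
  [2→8]: (7.7+5.0)/2 × 6 = 38.1
  [8→10]: (5.0+3.9)/2 × 2 = 8.9
  Sum = 54.7 ng/mL·hr
Tail: C_last/k_e = 3.9/0.129 = 30.233
AUC_0→∞ (subcutaneous injection) = 54.7 + 30.233 = 84.933 ng/mL·hr
F = (AUC_ev/D_ev)/(AUC_iv/D_iv) = (84.933/400)/(290/200) = 0.2123325/1.45 = 0.1464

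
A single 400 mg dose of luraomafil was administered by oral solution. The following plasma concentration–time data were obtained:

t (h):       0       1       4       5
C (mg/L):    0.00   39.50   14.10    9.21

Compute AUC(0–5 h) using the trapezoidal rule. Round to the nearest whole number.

AUC = 112 mg/L·h

Trapezoidal AUC_0→5:
  [0→1]: (0.00+39.50)/2 × 1 = 19.75
  [1→4]: (39.50+14.10)/2 × 3 = 80.4
  [4→5]: (14.10+9.21)/2 × 1 = 11.655
  Sum = 111.805 mg/L·h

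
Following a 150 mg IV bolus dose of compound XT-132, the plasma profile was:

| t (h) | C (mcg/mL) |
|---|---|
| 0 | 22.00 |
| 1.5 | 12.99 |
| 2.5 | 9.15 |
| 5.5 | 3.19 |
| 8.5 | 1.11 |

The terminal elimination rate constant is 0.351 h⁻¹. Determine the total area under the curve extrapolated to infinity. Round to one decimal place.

Trapezoidal AUC_0→8.5:
  [0→1.5]: (22.00+12.99)/2 × 1.5 = 26.2425
  [1.5→2.5]: (12.99+9.15)/2 × 1 = 11.07
  [2.5→5.5]: (9.15+3.19)/2 × 3 = 18.51
  [5.5→8.5]: (3.19+1.11)/2 × 3 = 6.45
  Sum = 62.2725 mcg/mL·h
Extrapolated tail: C_last / k_e = 1.11 / 0.351 = 3.162
AUC_0→∞ = 62.2725 + 3.162 = 65.4345 mcg/mL·h

AUC = 65.4 mcg/mL·h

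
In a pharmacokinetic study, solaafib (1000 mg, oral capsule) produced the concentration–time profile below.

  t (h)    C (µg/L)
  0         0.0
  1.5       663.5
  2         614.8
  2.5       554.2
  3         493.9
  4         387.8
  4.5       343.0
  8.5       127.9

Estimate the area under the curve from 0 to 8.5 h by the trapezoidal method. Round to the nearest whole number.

AUC = 2937 µg/L·h

Trapezoidal AUC_0→8.5:
  [0→1.5]: (0.0+663.5)/2 × 1.5 = 497.625
  [1.5→2]: (663.5+614.8)/2 × 0.5 = 319.575
  [2→2.5]: (614.8+554.2)/2 × 0.5 = 292.25
  [2.5→3]: (554.2+493.9)/2 × 0.5 = 262.025
  [3→4]: (493.9+387.8)/2 × 1 = 440.85
  [4→4.5]: (387.8+343.0)/2 × 0.5 = 182.7
  [4.5→8.5]: (343.0+127.9)/2 × 4 = 941.8
  Sum = 2936.825 µg/L·h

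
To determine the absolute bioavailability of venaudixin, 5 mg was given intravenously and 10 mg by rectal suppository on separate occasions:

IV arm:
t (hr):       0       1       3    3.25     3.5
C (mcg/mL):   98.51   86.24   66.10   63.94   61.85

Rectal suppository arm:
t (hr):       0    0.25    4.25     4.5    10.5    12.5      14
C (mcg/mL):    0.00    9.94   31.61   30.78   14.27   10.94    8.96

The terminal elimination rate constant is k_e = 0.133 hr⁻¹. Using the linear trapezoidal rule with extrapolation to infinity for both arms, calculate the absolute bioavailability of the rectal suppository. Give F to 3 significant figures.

Trapezoidal AUC_0→3.5 (IV):
  [0→1]: (98.51+86.24)/2 × 1 = 92.375
  [1→3]: (86.24+66.10)/2 × 2 = 152.34
  [3→3.25]: (66.10+63.94)/2 × 0.25 = 16.255
  [3.25→3.5]: (63.94+61.85)/2 × 0.25 = 15.72375
  Sum = 276.69375 mcg/mL·hr
IV tail: 61.85/0.133 = 465.038; AUC_iv,0→∞ = 276.69375 + 465.038 = 741.73175 mcg/mL·hr
Trapezoidal AUC_0→14 (rectal suppository):
  [0→0.25]: (0.00+9.94)/2 × 0.25 = 1.2425
  [0.25→4.25]: (9.94+31.61)/2 × 4 = 83.1
  [4.25→4.5]: (31.61+30.78)/2 × 0.25 = 7.79875
  [4.5→10.5]: (30.78+14.27)/2 × 6 = 135.15
  [10.5→12.5]: (14.27+10.94)/2 × 2 = 25.21
  [12.5→14]: (10.94+8.96)/2 × 1.5 = 14.925
  Sum = 267.42625 mcg/mL·hr
rectal suppository tail: 8.96/0.133 = 67.368; AUC_ev,0→∞ = 267.42625 + 67.368 = 334.79425 mcg/mL·hr
F = (AUC_ev/D_ev)/(AUC_iv/D_iv) = (334.79425/10)/(741.73175/5) = 33.479425/148.34635 = 0.2257

F = 0.226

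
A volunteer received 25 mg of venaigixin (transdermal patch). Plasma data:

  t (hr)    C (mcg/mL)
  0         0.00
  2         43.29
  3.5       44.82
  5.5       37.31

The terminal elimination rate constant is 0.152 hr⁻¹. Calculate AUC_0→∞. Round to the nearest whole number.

AUC = 437 mcg/mL·hr

Trapezoidal AUC_0→5.5:
  [0→2]: (0.00+43.29)/2 × 2 = 43.29
  [2→3.5]: (43.29+44.82)/2 × 1.5 = 66.0825
  [3.5→5.5]: (44.82+37.31)/2 × 2 = 82.13
  Sum = 191.5025 mcg/mL·hr
Extrapolated tail: C_last / k_e = 37.31 / 0.152 = 245.461
AUC_0→∞ = 191.5025 + 245.461 = 436.9635 mcg/mL·hr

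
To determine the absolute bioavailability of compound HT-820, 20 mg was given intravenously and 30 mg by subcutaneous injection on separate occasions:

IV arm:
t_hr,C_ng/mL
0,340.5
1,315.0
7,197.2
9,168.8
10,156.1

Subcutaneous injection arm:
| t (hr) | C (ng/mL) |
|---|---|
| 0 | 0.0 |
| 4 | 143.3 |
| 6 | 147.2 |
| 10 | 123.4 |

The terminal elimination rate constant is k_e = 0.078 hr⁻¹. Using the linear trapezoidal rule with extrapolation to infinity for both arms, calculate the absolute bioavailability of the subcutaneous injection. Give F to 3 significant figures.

Trapezoidal AUC_0→10 (IV):
  [0→1]: (340.5+315.0)/2 × 1 = 327.75
  [1→7]: (315.0+197.2)/2 × 6 = 1536.6
  [7→9]: (197.2+168.8)/2 × 2 = 366.0
  [9→10]: (168.8+156.1)/2 × 1 = 162.45
  Sum = 2392.8 ng/mL·hr
IV tail: 156.1/0.078 = 2001.282; AUC_iv,0→∞ = 2392.8 + 2001.282 = 4394.082 ng/mL·hr
Trapezoidal AUC_0→10 (subcutaneous injection):
  [0→4]: (0.0+143.3)/2 × 4 = 286.6
  [4→6]: (143.3+147.2)/2 × 2 = 290.5
  [6→10]: (147.2+123.4)/2 × 4 = 541.2
  Sum = 1118.3 ng/mL·hr
subcutaneous injection tail: 123.4/0.078 = 1582.051; AUC_ev,0→∞ = 1118.3 + 1582.051 = 2700.351 ng/mL·hr
F = (AUC_ev/D_ev)/(AUC_iv/D_iv) = (2700.351/30)/(4394.082/20) = 90.0117/219.7041 = 0.4097

F = 0.410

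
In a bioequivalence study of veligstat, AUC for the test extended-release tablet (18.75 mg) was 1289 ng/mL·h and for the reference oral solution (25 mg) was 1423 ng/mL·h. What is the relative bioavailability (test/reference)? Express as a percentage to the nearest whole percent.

F_rel = (AUC_test/D_test) / (AUC_ref/D_ref)
      = (1289/18.75) / (1423/25)
      = 68.7467 / 56.92 = 1.2078 = 120.78%

F_rel = 121%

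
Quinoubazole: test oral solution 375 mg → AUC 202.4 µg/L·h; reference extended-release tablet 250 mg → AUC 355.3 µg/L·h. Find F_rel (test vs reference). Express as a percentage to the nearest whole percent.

F_rel = 38%

F_rel = (AUC_test/D_test) / (AUC_ref/D_ref)
      = (202.4/375) / (355.3/250)
      = 0.539733 / 1.4212 = 0.3798 = 37.98%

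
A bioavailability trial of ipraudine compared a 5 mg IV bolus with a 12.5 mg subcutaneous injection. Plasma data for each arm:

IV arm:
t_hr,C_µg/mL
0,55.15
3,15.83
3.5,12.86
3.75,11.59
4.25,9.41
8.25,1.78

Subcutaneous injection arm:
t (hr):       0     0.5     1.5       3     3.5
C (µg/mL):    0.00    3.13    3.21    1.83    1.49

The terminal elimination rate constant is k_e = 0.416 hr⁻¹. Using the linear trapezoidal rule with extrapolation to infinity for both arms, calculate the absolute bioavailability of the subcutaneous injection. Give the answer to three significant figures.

Trapezoidal AUC_0→8.25 (IV):
  [0→3]: (55.15+15.83)/2 × 3 = 106.47
  [3→3.5]: (15.83+12.86)/2 × 0.5 = 7.1725
  [3.5→3.75]: (12.86+11.59)/2 × 0.25 = 3.05625
  [3.75→4.25]: (11.59+9.41)/2 × 0.5 = 5.25
  [4.25→8.25]: (9.41+1.78)/2 × 4 = 22.38
  Sum = 144.32875 µg/mL·hr
IV tail: 1.78/0.416 = 4.279; AUC_iv,0→∞ = 144.32875 + 4.279 = 148.60775 µg/mL·hr
Trapezoidal AUC_0→3.5 (subcutaneous injection):
  [0→0.5]: (0.00+3.13)/2 × 0.5 = 0.7825
  [0.5→1.5]: (3.13+3.21)/2 × 1 = 3.17
  [1.5→3]: (3.21+1.83)/2 × 1.5 = 3.78
  [3→3.5]: (1.83+1.49)/2 × 0.5 = 0.83
  Sum = 8.5625 µg/mL·hr
subcutaneous injection tail: 1.49/0.416 = 3.582; AUC_ev,0→∞ = 8.5625 + 3.582 = 12.1445 µg/mL·hr
F = (AUC_ev/D_ev)/(AUC_iv/D_iv) = (12.1445/12.5)/(148.60775/5) = 0.97156/29.72155 = 0.0327

F = 0.0327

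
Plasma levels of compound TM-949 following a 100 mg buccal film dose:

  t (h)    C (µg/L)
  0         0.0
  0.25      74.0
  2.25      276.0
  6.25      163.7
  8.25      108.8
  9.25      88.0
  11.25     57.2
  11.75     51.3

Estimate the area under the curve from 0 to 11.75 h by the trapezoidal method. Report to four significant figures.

AUC = 1782 µg/L·h

Trapezoidal AUC_0→11.75:
  [0→0.25]: (0.0+74.0)/2 × 0.25 = 9.25
  [0.25→2.25]: (74.0+276.0)/2 × 2 = 350.0
  [2.25→6.25]: (276.0+163.7)/2 × 4 = 879.4
  [6.25→8.25]: (163.7+108.8)/2 × 2 = 272.5
  [8.25→9.25]: (108.8+88.0)/2 × 1 = 98.4
  [9.25→11.25]: (88.0+57.2)/2 × 2 = 145.2
  [11.25→11.75]: (57.2+51.3)/2 × 0.5 = 27.125
  Sum = 1781.875 µg/L·h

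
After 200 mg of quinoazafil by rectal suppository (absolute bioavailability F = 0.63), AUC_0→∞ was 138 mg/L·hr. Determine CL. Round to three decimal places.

CL = 0.913 L/hr

CL = F × Dose / AUC_0→∞
   = 0.63 × 200 / 138 = 0.913043 L/hr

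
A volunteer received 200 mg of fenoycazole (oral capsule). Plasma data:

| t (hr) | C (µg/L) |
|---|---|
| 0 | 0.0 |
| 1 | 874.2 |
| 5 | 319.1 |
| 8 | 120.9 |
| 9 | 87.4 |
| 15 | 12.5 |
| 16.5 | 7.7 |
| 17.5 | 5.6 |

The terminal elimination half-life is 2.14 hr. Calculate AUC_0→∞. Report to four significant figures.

AUC = 3927 µg/L·hr

Trapezoidal AUC_0→17.5:
  [0→1]: (0.0+874.2)/2 × 1 = 437.1
  [1→5]: (874.2+319.1)/2 × 4 = 2386.6
  [5→8]: (319.1+120.9)/2 × 3 = 660.0
  [8→9]: (120.9+87.4)/2 × 1 = 104.15
  [9→15]: (87.4+12.5)/2 × 6 = 299.7
  [15→16.5]: (12.5+7.7)/2 × 1.5 = 15.15
  [16.5→17.5]: (7.7+5.6)/2 × 1 = 6.65
  Sum = 3909.35 µg/L·hr
k_e = ln2 / t½ = 0.693147 / 2.14 = 0.3239 hr^-1
Extrapolated tail: C_last / k_e = 5.6 / 0.3239 = 17.289
AUC_0→∞ = 3909.35 + 17.289 = 3926.639 µg/L·hr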